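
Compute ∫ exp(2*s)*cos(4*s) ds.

Let I denote the integral. Integrate by parts with u = cos(4*s), dv = exp(2*s) ds, so v = exp(2*s)/2: I = exp(2*s)*cos(4*s)/2 + 2·∫ exp(2*s)*sin(4*s) ds.
Apply parts again with u = sin(4*s), dv = exp(2*s) ds: ∫ exp(2*s)*sin(4*s) ds = exp(2*s)*sin(4*s)/2 − 2·I. Substituting back brings back I: I = exp(2*s)*sin(4*s) + exp(2*s)*cos(4*s)/2 − 4·I.
Solving for I: (1 + 4)·I equals the remaining terms, so I = (1/5)·(exp(2*s)*sin(4*s) + exp(2*s)*cos(4*s)/2).

exp(2*s)*sin(4*s)/5 + exp(2*s)*cos(4*s)/10 + C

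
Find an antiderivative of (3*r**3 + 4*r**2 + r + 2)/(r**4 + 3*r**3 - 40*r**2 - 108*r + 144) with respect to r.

4*log(r - 6)/3 - 2*log(r - 1)/35 - 13*log(r + 4)/10 + 127*log(r + 6)/42 + C

Factor the denominator: (r - 6)*(r - 1)*(r + 4)*(r + 6).
Partial-fraction decomposition: 127/(42*(r + 6)) - 13/(10*(r + 4)) - 2/(35*(r - 1)) + 4/(3*(r - 6)).
Integrate each term: A/(r−a) contributes A·log|r−a|.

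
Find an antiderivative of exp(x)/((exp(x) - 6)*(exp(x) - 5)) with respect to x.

Let u = e^x, du = e^x dx.
The integral becomes ∫ du/((u-6)(u-5)); decompose into partial fractions.

log(exp(x) - 6) - log(exp(x) - 5) + C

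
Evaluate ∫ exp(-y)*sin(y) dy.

Let I denote the integral. Integrate by parts with u = sin(y), dv = exp(-y) dy, so v = -exp(-y): I = -exp(-y)*sin(y) + ∫ exp(-y)*cos(y) dy.
Apply parts again with u = cos(y), dv = exp(-y) dy: ∫ exp(-y)*cos(y) dy = -exp(-y)*cos(y) − I. Substituting back brings back I: I = -exp(-y)*sin(y) - exp(-y)*cos(y) − I.
Solving for I: (1 + 1)·I equals the remaining terms, so I = (1/2)·(-exp(-y)*sin(y) - exp(-y)*cos(y)).

-exp(-y)*sin(y)/2 - exp(-y)*cos(y)/2 + C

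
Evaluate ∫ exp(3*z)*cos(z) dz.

exp(3*z)*sin(z)/10 + 3*exp(3*z)*cos(z)/10 + C

Let I denote the integral. Integrate by parts with u = cos(z), dv = exp(3*z) dz, so v = exp(3*z)/3: I = exp(3*z)*cos(z)/3 + (1/3)·∫ exp(3*z)*sin(z) dz.
Apply parts again with u = sin(z), dv = exp(3*z) dz: ∫ exp(3*z)*sin(z) dz = exp(3*z)*sin(z)/3 − (1/3)·I. Substituting back brings back I: I = exp(3*z)*sin(z)/9 + exp(3*z)*cos(z)/3 − (1/9)·I.
Solving for I: (1 + 1/9)·I equals the remaining terms, so I = (9/10)·(exp(3*z)*sin(z)/9 + exp(3*z)*cos(z)/3).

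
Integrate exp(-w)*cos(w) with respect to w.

Let I denote the integral. Integrate by parts with u = cos(w), dv = exp(-w) dw, so v = -exp(-w): I = -exp(-w)*cos(w) − ∫ exp(-w)*sin(w) dw.
Apply parts again with u = sin(w), dv = exp(-w) dw: ∫ exp(-w)*sin(w) dw = -exp(-w)*sin(w) + I. Substituting back brings back I: I = exp(-w)*sin(w) - exp(-w)*cos(w) − I.
Solving for I: (1 + 1)·I equals the remaining terms, so I = (1/2)·(exp(-w)*sin(w) - exp(-w)*cos(w)).

exp(-w)*sin(w)/2 - exp(-w)*cos(w)/2 + C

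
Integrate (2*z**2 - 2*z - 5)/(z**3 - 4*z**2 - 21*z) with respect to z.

5*log(z)/21 + 79*log(z - 7)/70 + 19*log(z + 3)/30 + C

Factor the denominator: z*(z - 7)*(z + 3).
Partial-fraction decomposition: 19/(30*(z + 3)) + 79/(70*(z - 7)) + 5/(21*z).
Integrate each term: A/(z−a) contributes A·log|z−a|.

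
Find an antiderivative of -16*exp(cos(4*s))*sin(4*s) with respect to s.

Let u = cos(4*s), so du = (-4*sin(4*s)) ds.
Rewriting, the integral becomes 4·∫ e^u du = 4·e^u.
Substituting back, u = cos(4*s).

4*exp(cos(4*s)) + C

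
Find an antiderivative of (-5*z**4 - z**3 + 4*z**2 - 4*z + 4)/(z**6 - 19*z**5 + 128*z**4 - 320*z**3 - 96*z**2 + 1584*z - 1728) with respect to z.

Factor the denominator: (z - 6)**2*(z - 4)*(z - 3)*(z - 2)*(z + 2).
Partial-fraction decomposition: 11/(1920*(z + 2)) - 19/(32*(z - 2)) + 404/(45*(z - 3)) - 323/(12*(z - 4)) + 21343/(1152*(z - 6)) - 1643/(48*(z - 6)**2).
Integrate each term; A/(z−a) gives A·log|z−a|; A/(z−a)² gives −A/(z−a).

21343*log(z - 6)/1152 - 323*log(z - 4)/12 + 404*log(z - 3)/45 - 19*log(z - 2)/32 + 11*log(z + 2)/1920 + 1643/(48*z - 288) + C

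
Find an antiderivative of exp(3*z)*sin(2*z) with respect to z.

Let I denote the integral. Integrate by parts with u = sin(2*z), dv = exp(3*z) dz, so v = exp(3*z)/3: I = exp(3*z)*sin(2*z)/3 − (2/3)·∫ exp(3*z)*cos(2*z) dz.
Apply parts again with u = cos(2*z), dv = exp(3*z) dz: ∫ exp(3*z)*cos(2*z) dz = exp(3*z)*cos(2*z)/3 + (2/3)·I. Substituting back brings back I: I = exp(3*z)*sin(2*z)/3 - 2*exp(3*z)*cos(2*z)/9 − (4/9)·I.
Solving for I: (1 + 4/9)·I equals the remaining terms, so I = (9/13)·(exp(3*z)*sin(2*z)/3 - 2*exp(3*z)*cos(2*z)/9).

3*exp(3*z)*sin(2*z)/13 - 2*exp(3*z)*cos(2*z)/13 + C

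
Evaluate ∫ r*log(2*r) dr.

r**2*(log(r) + log(2))/2 - r**2/4 + C

Use integration by parts with u = log(2*r), dv = r dr.
Then du = 1/r dr and v = r**2/2.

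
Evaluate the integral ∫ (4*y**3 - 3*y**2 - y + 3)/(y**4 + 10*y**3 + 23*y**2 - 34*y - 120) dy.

log(y - 2)/10 + 129*log(y + 3)/10 - 99*log(y + 4)/2 + 81*log(y + 5)/2 + C

Factor the denominator: (y - 2)*(y + 3)*(y + 4)*(y + 5).
Partial-fraction decomposition: 81/(2*(y + 5)) - 99/(2*(y + 4)) + 129/(10*(y + 3)) + 1/(10*(y - 2)).
Integrate each term: A/(y−a) contributes A·log|y−a|.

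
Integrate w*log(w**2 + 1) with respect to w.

Let u = w**2 + 1, so du = (2*w) dw.
The integral becomes (1/2)·∫ log(u) du; integrate by parts with u′=log(u), dv′=du.

w**2*log(w**2 + 1)/2 - w**2/2 + log(w**2 + 1)/2 + C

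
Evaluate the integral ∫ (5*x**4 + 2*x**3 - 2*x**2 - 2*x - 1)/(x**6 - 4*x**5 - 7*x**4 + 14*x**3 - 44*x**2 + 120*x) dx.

-log(x)/120 + 1657*log(x - 5)/1740 - 83*log(x - 2)/240 - 13*log(x + 3)/60 - 177*log(x**2 + 4)/928 + 65*atan(x/2)/464 + C

Factor the denominator: x*(x - 5)*(x - 2)*(x + 3)*(x**2 + 4).
Partial-fraction decomposition: -(177*x - 130)/(464*(x**2 + 4)) - 13/(60*(x + 3)) - 83/(240*(x - 2)) + 1657/(1740*(x - 5)) - 1/(120*x).
Integrate each term; A/(x−a) gives A·log|x−a|; the (Bx+D)/(x²+p²) term gives a log and an atan.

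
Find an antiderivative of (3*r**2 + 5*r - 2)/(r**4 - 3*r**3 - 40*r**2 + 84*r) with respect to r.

-log(r)/42 + 36*log(r - 7)/91 - log(r - 2)/4 - 19*log(r + 6)/156 + C

Factor the denominator: r*(r - 7)*(r - 2)*(r + 6).
Partial-fraction decomposition: -19/(156*(r + 6)) - 1/(4*(r - 2)) + 36/(91*(r - 7)) - 1/(42*r).
Integrate each term: A/(r−a) contributes A·log|r−a|.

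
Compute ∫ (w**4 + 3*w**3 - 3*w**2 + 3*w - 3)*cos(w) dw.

w**4*sin(w) + 3*w**3*sin(w) + 4*w**3*cos(w) - 15*w**2*sin(w) + 9*w**2*cos(w) - 15*w*sin(w) - 30*w*cos(w) + 27*sin(w) - 15*cos(w) + C

Use integration by parts with u = w**4 + 3*w**3 - 3*w**2 + 3*w - 3, dv = cos(w) dw, so v = sin(w).
Apply parts 4 times (tabular method): alternate signs, differentiate u down to 0, integrate dv up.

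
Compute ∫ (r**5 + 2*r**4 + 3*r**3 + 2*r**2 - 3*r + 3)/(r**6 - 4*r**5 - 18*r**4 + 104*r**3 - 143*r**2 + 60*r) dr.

Factor the denominator: r*(r - 4)*(r - 3)*(r - 1)**2*(r + 5).
Partial-fraction decomposition: 1091/(6480*(r + 5)) + 61/(108*(r - 1)) + 2/(9*(r - 1)**2) - 83/(16*(r - 3)) + 1751/(324*(r - 4)) + 1/(20*r).
Integrate each term; A/(r−a) gives A·log|r−a|; A/(r−a)² gives −A/(r−a).

log(r)/20 + 1751*log(r - 4)/324 - 83*log(r - 3)/16 + 61*log(r - 1)/108 + 1091*log(r + 5)/6480 - 2/(9*r - 9) + C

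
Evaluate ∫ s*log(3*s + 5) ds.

Use integration by parts with u = log(3*s + 5), dv = s ds.
Then du = 3/(3*s + 5) ds and v = s**2/2.

s**2*log(3*s + 5)/2 - s**2/4 + 5*s/6 - 25*log(3*s + 5)/18 + C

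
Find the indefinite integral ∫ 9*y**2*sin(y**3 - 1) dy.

-3*cos(y**3 - 1) + C

Let u = y**3 - 1, so du = (3*y**2) dy.
Rewriting, the integral becomes 3·∫ sin(u) du = 3·-cos(u).
Substituting back, u = y**3 - 1.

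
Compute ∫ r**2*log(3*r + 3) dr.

r**3*log(3*r + 3)/3 - r**3/9 + r**2/6 - r/3 + log(r + 1)/3 + C

Use integration by parts with u = log(3*r + 3), dv = r**2 dr.
Then du = 3/(3*r + 3) dr and v = r**3/3.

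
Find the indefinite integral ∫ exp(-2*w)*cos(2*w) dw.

exp(-2*w)*sin(2*w)/4 - exp(-2*w)*cos(2*w)/4 + C

Let I denote the integral. Integrate by parts with u = cos(2*w), dv = exp(-2*w) dw, so v = -exp(-2*w)/2: I = -exp(-2*w)*cos(2*w)/2 − ∫ exp(-2*w)*sin(2*w) dw.
Apply parts again with u = sin(2*w), dv = exp(-2*w) dw: ∫ exp(-2*w)*sin(2*w) dw = -exp(-2*w)*sin(2*w)/2 + I. Substituting back brings back I: I = exp(-2*w)*sin(2*w)/2 - exp(-2*w)*cos(2*w)/2 − I.
Solving for I: (1 + 1)·I equals the remaining terms, so I = (1/2)·(exp(-2*w)*sin(2*w)/2 - exp(-2*w)*cos(2*w)/2).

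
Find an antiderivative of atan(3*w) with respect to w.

w*atan(3*w) - log(9*w**2 + 1)/6 + C

Use integration by parts with u = arctan(3*w), dv = dw.
Then du = 3/(9*w**2 + 1) dw.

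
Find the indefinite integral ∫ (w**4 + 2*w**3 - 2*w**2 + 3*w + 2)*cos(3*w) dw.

w**4*sin(3*w)/3 + 2*w**3*sin(3*w)/3 + 4*w**3*cos(3*w)/9 - 10*w**2*sin(3*w)/9 + 2*w**2*cos(3*w)/3 + 5*w*sin(3*w)/9 - 20*w*cos(3*w)/27 + 74*sin(3*w)/81 + 5*cos(3*w)/27 + C

Use integration by parts with u = w**4 + 2*w**3 - 2*w**2 + 3*w + 2, dv = cos(3*w) dw, so v = sin(3*w)/3.
Apply parts 4 times (tabular method): alternate signs, differentiate u down to 0, integrate dv up.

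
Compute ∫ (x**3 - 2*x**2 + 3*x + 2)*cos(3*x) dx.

x**3*sin(3*x)/3 - 2*x**2*sin(3*x)/3 + x**2*cos(3*x)/3 + 7*x*sin(3*x)/9 - 4*x*cos(3*x)/9 + 22*sin(3*x)/27 + 7*cos(3*x)/27 + C

Use integration by parts with u = x**3 - 2*x**2 + 3*x + 2, dv = cos(3*x) dx, so v = sin(3*x)/3.
Apply parts 3 times (tabular method): alternate signs, differentiate u down to 0, integrate dv up.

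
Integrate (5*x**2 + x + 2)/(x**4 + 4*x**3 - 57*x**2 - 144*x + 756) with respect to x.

Factor the denominator: (x - 6)*(x - 3)*(x + 6)*(x + 7).
Partial-fraction decomposition: -24/(13*(x + 7)) + 44/(27*(x + 6)) - 5/(27*(x - 3)) + 47/(117*(x - 6)).
Integrate each term: A/(x−a) contributes A·log|x−a|.

47*log(x - 6)/117 - 5*log(x - 3)/27 + 44*log(x + 6)/27 - 24*log(x + 7)/13 + C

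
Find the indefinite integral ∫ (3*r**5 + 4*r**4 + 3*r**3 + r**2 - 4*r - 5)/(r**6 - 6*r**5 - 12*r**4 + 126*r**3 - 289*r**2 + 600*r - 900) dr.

1225*log(r - 5)/116 - 84893*log(r - 3)/10816 + 721*log(r + 5)/1856 - 245*log(r**2 + 4)/4901 + 17*atan(r/2)/338 + 563/(104*r - 312) + C

Factor the denominator: (r - 5)*(r - 3)**2*(r + 5)*(r**2 + 4).
Partial-fraction decomposition: -(490*r - 493)/(4901*(r**2 + 4)) + 721/(1856*(r + 5)) - 84893/(10816*(r - 3)) - 563/(104*(r - 3)**2) + 1225/(116*(r - 5)).
Integrate each term; A/(r−a) gives A·log|r−a|; the (Br+D)/(r²+p²) term gives a log and an atan.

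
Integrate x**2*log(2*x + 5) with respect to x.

Use integration by parts with u = log(2*x + 5), dv = x**2 dx.
Then du = 2/(2*x + 5) dx and v = x**3/3.

x**3*log(2*x + 5)/3 - x**3/9 + 5*x**2/12 - 25*x/12 + 125*log(2*x + 5)/24 + C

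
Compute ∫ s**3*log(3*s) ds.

s**4*(log(s) + log(3))/4 - s**4/16 + C

Use integration by parts with u = log(3*s), dv = s**3 ds.
Then du = 1/s ds and v = s**4/4.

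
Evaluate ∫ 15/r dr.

Let u = 3*r**3, so du = (9*r**2) dr.
Rewriting, the integral becomes 5·∫ 1/u du = 5·log(u).
Substituting back, u = 3*r**3.

15*log(r) + 5*log(3) + C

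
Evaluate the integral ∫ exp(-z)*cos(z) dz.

Let I denote the integral. Integrate by parts with u = cos(z), dv = exp(-z) dz, so v = -exp(-z): I = -exp(-z)*cos(z) − ∫ exp(-z)*sin(z) dz.
Apply parts again with u = sin(z), dv = exp(-z) dz: ∫ exp(-z)*sin(z) dz = -exp(-z)*sin(z) + I. Substituting back brings back I: I = exp(-z)*sin(z) - exp(-z)*cos(z) − I.
Solving for I: (1 + 1)·I equals the remaining terms, so I = (1/2)·(exp(-z)*sin(z) - exp(-z)*cos(z)).

exp(-z)*sin(z)/2 - exp(-z)*cos(z)/2 + C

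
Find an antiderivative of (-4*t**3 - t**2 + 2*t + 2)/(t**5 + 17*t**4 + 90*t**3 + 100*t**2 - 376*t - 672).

-5*log(t - 2)/288 - 13*log(t + 2)/80 + 13*log(t + 4)/4 - 409*log(t + 6)/32 + 437*log(t + 7)/45 + C

Factor the denominator: (t - 2)*(t + 2)*(t + 4)*(t + 6)*(t + 7).
Partial-fraction decomposition: 437/(45*(t + 7)) - 409/(32*(t + 6)) + 13/(4*(t + 4)) - 13/(80*(t + 2)) - 5/(288*(t - 2)).
Integrate each term: A/(t−a) contributes A·log|t−a|.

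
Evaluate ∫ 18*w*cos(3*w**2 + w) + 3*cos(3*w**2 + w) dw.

Let u = 3*w**2 + w, so du = (6*w + 1) dw.
Rewriting, the integral becomes 3·∫ cos(u) du = 3·sin(u).
Substituting back, u = 3*w**2 + w.

3*sin(3*w**2 + w) + C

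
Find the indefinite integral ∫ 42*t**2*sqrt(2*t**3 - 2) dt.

Let u = 2*t**3 - 2, so du = (6*t**2) dt.
Rewriting, the integral becomes 7·∫ √u du = 7·(2/3)u^(3/2).
Substituting back, u = 2*t**3 - 2.

14*(2*t**3 - 2)**(3/2)/3 + C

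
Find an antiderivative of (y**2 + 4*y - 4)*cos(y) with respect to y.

Use integration by parts with u = y**2 + 4*y - 4, dv = cos(y) dy, so v = sin(y).
Apply parts 2 times (tabular method): alternate signs, differentiate u down to 0, integrate dv up.

y**2*sin(y) + 4*y*sin(y) + 2*y*cos(y) - 6*sin(y) + 4*cos(y) + C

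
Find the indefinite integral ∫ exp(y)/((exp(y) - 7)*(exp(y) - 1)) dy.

log(exp(y) - 7)/6 - log(exp(y) - 1)/6 + C

Let u = e^y, du = e^y dy.
The integral becomes ∫ du/((u-7)(u-1)); decompose into partial fractions.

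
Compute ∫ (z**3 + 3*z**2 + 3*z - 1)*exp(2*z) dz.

Use integration by parts with u = z**3 + 3*z**2 + 3*z - 1, dv = exp(2*z) dz, so v = exp(2*z)/2.
Apply parts 3 times (tabular method): alternate signs, differentiate u down to 0, integrate dv up.

(4*z**3 + 6*z**2 + 6*z - 7)*exp(2*z)/8 + C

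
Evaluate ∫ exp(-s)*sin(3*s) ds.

-exp(-s)*sin(3*s)/10 - 3*exp(-s)*cos(3*s)/10 + C

Let I denote the integral. Integrate by parts with u = sin(3*s), dv = exp(-s) ds, so v = -exp(-s): I = -exp(-s)*sin(3*s) + 3·∫ exp(-s)*cos(3*s) ds.
Apply parts again with u = cos(3*s), dv = exp(-s) ds: ∫ exp(-s)*cos(3*s) ds = -exp(-s)*cos(3*s) − 3·I. Substituting back brings back I: I = -exp(-s)*sin(3*s) - 3*exp(-s)*cos(3*s) − 9·I.
Solving for I: (1 + 9)·I equals the remaining terms, so I = (1/10)·(-exp(-s)*sin(3*s) - 3*exp(-s)*cos(3*s)).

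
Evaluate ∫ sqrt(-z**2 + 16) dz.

Substitute z = 4·sin(θ), so dz = 4·cos(θ) dθ and the radical becomes sqrt(-z**2 + 16) = 4·cos(θ) by the Pythagorean identity.
Integrate the resulting trig expression in θ, then back-substitute θ = asin(z/4), sin(θ) = z/4, cos(θ) = sqrt(-z**2 + 16)/4 (absorbing any constant into C).

z*sqrt(-z**2 + 16)/2 + 8*asin(z/4) + C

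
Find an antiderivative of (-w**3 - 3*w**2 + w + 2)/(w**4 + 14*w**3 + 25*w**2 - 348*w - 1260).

Factor the denominator: (w - 5)*(w + 6)**2*(w + 7).
Partial-fraction decomposition: -191/(12*(w + 7)) + 1821/(121*(w + 6)) - 104/(11*(w + 6)**2) - 193/(1452*(w - 5)).
Integrate each term; A/(w−a) gives A·log|w−a|; A/(w−a)² gives −A/(w−a).

-193*log(w - 5)/1452 + 1821*log(w + 6)/121 - 191*log(w + 7)/12 + 104/(11*w + 66) + C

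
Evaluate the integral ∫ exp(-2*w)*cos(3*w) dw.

Let I denote the integral. Integrate by parts with u = cos(3*w), dv = exp(-2*w) dw, so v = -exp(-2*w)/2: I = -exp(-2*w)*cos(3*w)/2 − (3/2)·∫ exp(-2*w)*sin(3*w) dw.
Apply parts again with u = sin(3*w), dv = exp(-2*w) dw: ∫ exp(-2*w)*sin(3*w) dw = -exp(-2*w)*sin(3*w)/2 + (3/2)·I. Substituting back brings back I: I = 3*exp(-2*w)*sin(3*w)/4 - exp(-2*w)*cos(3*w)/2 − (9/4)·I.
Solving for I: (1 + 9/4)·I equals the remaining terms, so I = (4/13)·(3*exp(-2*w)*sin(3*w)/4 - exp(-2*w)*cos(3*w)/2).

3*exp(-2*w)*sin(3*w)/13 - 2*exp(-2*w)*cos(3*w)/13 + C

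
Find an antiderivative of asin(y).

y*asin(y) + sqrt(-y**2 + 1) + C

Use integration by parts with u = arcsin(y), dv = dy.
Then du = 1/sqrt(-y**2 + 1) dy.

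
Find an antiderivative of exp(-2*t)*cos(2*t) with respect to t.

Let I denote the integral. Integrate by parts with u = cos(2*t), dv = exp(-2*t) dt, so v = -exp(-2*t)/2: I = -exp(-2*t)*cos(2*t)/2 − ∫ exp(-2*t)*sin(2*t) dt.
Apply parts again with u = sin(2*t), dv = exp(-2*t) dt: ∫ exp(-2*t)*sin(2*t) dt = -exp(-2*t)*sin(2*t)/2 + I. Substituting back brings back I: I = exp(-2*t)*sin(2*t)/2 - exp(-2*t)*cos(2*t)/2 − I.
Solving for I: (1 + 1)·I equals the remaining terms, so I = (1/2)·(exp(-2*t)*sin(2*t)/2 - exp(-2*t)*cos(2*t)/2).

exp(-2*t)*sin(2*t)/4 - exp(-2*t)*cos(2*t)/4 + C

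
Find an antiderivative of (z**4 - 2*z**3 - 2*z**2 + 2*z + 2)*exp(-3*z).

(-27*z**4 + 18*z**3 + 72*z**2 - 6*z - 56)*exp(-3*z)/81 + C

Use integration by parts with u = z**4 - 2*z**3 - 2*z**2 + 2*z + 2, dv = exp(-3*z) dz, so v = -exp(-3*z)/3.
Apply parts 4 times (tabular method): alternate signs, differentiate u down to 0, integrate dv up.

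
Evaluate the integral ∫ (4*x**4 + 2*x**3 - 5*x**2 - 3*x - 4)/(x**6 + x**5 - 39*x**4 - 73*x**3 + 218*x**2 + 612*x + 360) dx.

2707*log(x - 6)/7392 - 2*log(x - 3)/15 - log(x + 1)/28 + 229*log(x + 2)/480 - 89*log(x + 5)/132 + 1/(4*x + 8) + C

Factor the denominator: (x - 6)*(x - 3)*(x + 1)*(x + 2)**2*(x + 5).
Partial-fraction decomposition: -89/(132*(x + 5)) + 229/(480*(x + 2)) - 1/(4*(x + 2)**2) - 1/(28*(x + 1)) - 2/(15*(x - 3)) + 2707/(7392*(x - 6)).
Integrate each term; A/(x−a) gives A·log|x−a|; A/(x−a)² gives −A/(x−a).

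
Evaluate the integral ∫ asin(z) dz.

Use integration by parts with u = arcsin(z), dv = dz.
Then du = 1/sqrt(-z**2 + 1) dz.

z*asin(z) + sqrt(-z**2 + 1) + C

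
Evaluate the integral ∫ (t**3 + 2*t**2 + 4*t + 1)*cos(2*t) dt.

t**3*sin(2*t)/2 + t**2*sin(2*t) + 3*t**2*cos(2*t)/4 + 5*t*sin(2*t)/4 + t*cos(2*t) + 5*cos(2*t)/8 + C

Use integration by parts with u = t**3 + 2*t**2 + 4*t + 1, dv = cos(2*t) dt, so v = sin(2*t)/2.
Apply parts 3 times (tabular method): alternate signs, differentiate u down to 0, integrate dv up.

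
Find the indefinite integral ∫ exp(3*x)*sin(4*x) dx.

3*exp(3*x)*sin(4*x)/25 - 4*exp(3*x)*cos(4*x)/25 + C

Let I denote the integral. Integrate by parts with u = sin(4*x), dv = exp(3*x) dx, so v = exp(3*x)/3: I = exp(3*x)*sin(4*x)/3 − (4/3)·∫ exp(3*x)*cos(4*x) dx.
Apply parts again with u = cos(4*x), dv = exp(3*x) dx: ∫ exp(3*x)*cos(4*x) dx = exp(3*x)*cos(4*x)/3 + (4/3)·I. Substituting back brings back I: I = exp(3*x)*sin(4*x)/3 - 4*exp(3*x)*cos(4*x)/9 − (16/9)·I.
Solving for I: (1 + 16/9)·I equals the remaining terms, so I = (9/25)·(exp(3*x)*sin(4*x)/3 - 4*exp(3*x)*cos(4*x)/9).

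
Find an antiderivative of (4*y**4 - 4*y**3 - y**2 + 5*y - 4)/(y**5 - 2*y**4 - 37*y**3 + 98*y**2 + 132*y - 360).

998*log(y - 5)/231 - 109*log(y - 3)/45 + 17*log(y - 2)/48 - 39*log(y + 2)/280 + 2989*log(y + 6)/1584 + C

Factor the denominator: (y - 5)*(y - 3)*(y - 2)*(y + 2)*(y + 6).
Partial-fraction decomposition: 2989/(1584*(y + 6)) - 39/(280*(y + 2)) + 17/(48*(y - 2)) - 109/(45*(y - 3)) + 998/(231*(y - 5)).
Integrate each term: A/(y−a) contributes A·log|y−a|.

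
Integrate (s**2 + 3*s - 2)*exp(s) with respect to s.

(s**2 + s - 3)*exp(s) + C

Use integration by parts with u = s**2 + 3*s - 2, dv = exp(s) ds, so v = exp(s).
Apply parts 2 times (tabular method): alternate signs, differentiate u down to 0, integrate dv up.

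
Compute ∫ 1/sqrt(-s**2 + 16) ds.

asin(s/4) + C

Substitute s = 4·sin(θ), so ds = 4·cos(θ) dθ and the radical becomes sqrt(-s**2 + 16) = 4·cos(θ) by the Pythagorean identity.
Integrate the resulting trig expression in θ, then back-substitute θ = asin(s/4), sin(θ) = s/4, cos(θ) = sqrt(-s**2 + 16)/4 (absorbing any constant into C).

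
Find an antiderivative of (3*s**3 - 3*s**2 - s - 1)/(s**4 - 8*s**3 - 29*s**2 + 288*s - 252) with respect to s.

Factor the denominator: (s - 7)*(s - 6)*(s - 1)*(s + 6).
Partial-fraction decomposition: 751/(1092*(s + 6)) - 1/(105*(s - 1)) - 533/(60*(s - 6)) + 437/(39*(s - 7)).
Integrate each term: A/(s−a) contributes A·log|s−a|.

437*log(s - 7)/39 - 533*log(s - 6)/60 - log(s - 1)/105 + 751*log(s + 6)/1092 + C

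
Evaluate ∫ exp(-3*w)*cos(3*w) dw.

Let I denote the integral. Integrate by parts with u = cos(3*w), dv = exp(-3*w) dw, so v = -exp(-3*w)/3: I = -exp(-3*w)*cos(3*w)/3 − ∫ exp(-3*w)*sin(3*w) dw.
Apply parts again with u = sin(3*w), dv = exp(-3*w) dw: ∫ exp(-3*w)*sin(3*w) dw = -exp(-3*w)*sin(3*w)/3 + I. Substituting back brings back I: I = exp(-3*w)*sin(3*w)/3 - exp(-3*w)*cos(3*w)/3 − I.
Solving for I: (1 + 1)·I equals the remaining terms, so I = (1/2)·(exp(-3*w)*sin(3*w)/3 - exp(-3*w)*cos(3*w)/3).

exp(-3*w)*sin(3*w)/6 - exp(-3*w)*cos(3*w)/6 + C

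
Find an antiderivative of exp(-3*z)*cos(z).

exp(-3*z)*sin(z)/10 - 3*exp(-3*z)*cos(z)/10 + C

Let I denote the integral. Integrate by parts with u = cos(z), dv = exp(-3*z) dz, so v = -exp(-3*z)/3: I = -exp(-3*z)*cos(z)/3 − (1/3)·∫ exp(-3*z)*sin(z) dz.
Apply parts again with u = sin(z), dv = exp(-3*z) dz: ∫ exp(-3*z)*sin(z) dz = -exp(-3*z)*sin(z)/3 + (1/3)·I. Substituting back brings back I: I = exp(-3*z)*sin(z)/9 - exp(-3*z)*cos(z)/3 − (1/9)·I.
Solving for I: (1 + 1/9)·I equals the remaining terms, so I = (9/10)·(exp(-3*z)*sin(z)/9 - exp(-3*z)*cos(z)/3).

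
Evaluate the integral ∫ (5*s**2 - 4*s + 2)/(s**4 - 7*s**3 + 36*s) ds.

log(s)/18 + 79*log(s - 6)/72 - 7*log(s - 3)/9 - 3*log(s + 2)/8 + C

Factor the denominator: s*(s - 6)*(s - 3)*(s + 2).
Partial-fraction decomposition: -3/(8*(s + 2)) - 7/(9*(s - 3)) + 79/(72*(s - 6)) + 1/(18*s).
Integrate each term: A/(s−a) contributes A·log|s−a|.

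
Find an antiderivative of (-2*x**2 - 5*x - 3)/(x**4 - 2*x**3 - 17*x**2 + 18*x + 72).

-55*log(x - 4)/42 + 6*log(x - 3)/5 - log(x + 2)/30 + log(x + 3)/7 + C

Factor the denominator: (x - 4)*(x - 3)*(x + 2)*(x + 3).
Partial-fraction decomposition: 1/(7*(x + 3)) - 1/(30*(x + 2)) + 6/(5*(x - 3)) - 55/(42*(x - 4)).
Integrate each term: A/(x−a) contributes A·log|x−a|.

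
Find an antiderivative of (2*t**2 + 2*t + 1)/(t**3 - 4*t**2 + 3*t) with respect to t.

Factor the denominator: t*(t - 3)*(t - 1).
Partial-fraction decomposition: -5/(2*(t - 1)) + 25/(6*(t - 3)) + 1/(3*t).
Integrate each term: A/(t−a) contributes A·log|t−a|.

log(t)/3 + 25*log(t - 3)/6 - 5*log(t - 1)/2 + C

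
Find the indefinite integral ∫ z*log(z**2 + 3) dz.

Let u = z**2 + 3, so du = (2*z) dz.
The integral becomes (1/2)·∫ log(u) du; integrate by parts with u′=log(u), dv′=du.

z**2*log(z**2 + 3)/2 - z**2/2 + 3*log(z**2 + 3)/2 + C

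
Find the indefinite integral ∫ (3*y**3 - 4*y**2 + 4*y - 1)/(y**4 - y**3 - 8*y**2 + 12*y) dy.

-log(y)/12 + 27*log(y - 2)/20 + 26*log(y + 3)/15 - 3/(2*y - 4) + C

Factor the denominator: y*(y - 2)**2*(y + 3).
Partial-fraction decomposition: 26/(15*(y + 3)) + 27/(20*(y - 2)) + 3/(2*(y - 2)**2) - 1/(12*y).
Integrate each term; A/(y−a) gives A·log|y−a|; A/(y−a)² gives −A/(y−a).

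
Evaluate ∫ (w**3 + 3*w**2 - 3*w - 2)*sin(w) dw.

-w**3*cos(w) + 3*w**2*sin(w) - 3*w**2*cos(w) + 6*w*sin(w) + 9*w*cos(w) - 9*sin(w) + 8*cos(w) + C

Use integration by parts with u = w**3 + 3*w**2 - 3*w - 2, dv = sin(w) dw, so v = -cos(w).
Apply parts 3 times (tabular method): alternate signs, differentiate u down to 0, integrate dv up.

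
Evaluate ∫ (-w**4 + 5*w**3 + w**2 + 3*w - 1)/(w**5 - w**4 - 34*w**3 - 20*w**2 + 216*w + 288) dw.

-163*log(w - 6)/1920 - 71*log(w - 3)/525 + 4053*log(w + 2)/3200 - 573*log(w + 4)/280 + 59/(80*w + 160) + C

Factor the denominator: (w - 6)*(w - 3)*(w + 2)**2*(w + 4).
Partial-fraction decomposition: -573/(280*(w + 4)) + 4053/(3200*(w + 2)) - 59/(80*(w + 2)**2) - 71/(525*(w - 3)) - 163/(1920*(w - 6)).
Integrate each term; A/(w−a) gives A·log|w−a|; A/(w−a)² gives −A/(w−a).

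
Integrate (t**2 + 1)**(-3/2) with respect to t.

Substitute t = tan(θ), so dt = sec(θ)^2 dθ and the radical becomes sqrt(t**2 + 1) = sec(θ) by the Pythagorean identity.
Integrate the resulting trig expression in θ, then back-substitute tan(θ) = t, sec(θ) = sqrt(t**2 + 1) (absorbing any constant into C).

t/sqrt(t**2 + 1) + C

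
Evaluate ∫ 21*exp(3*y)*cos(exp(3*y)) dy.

7*sin(exp(3*y)) + C

Let u = exp(3*y), so du = (3*exp(3*y)) dy.
Rewriting, the integral becomes 7·∫ cos(u) du = 7·sin(u).
Substituting back, u = exp(3*y).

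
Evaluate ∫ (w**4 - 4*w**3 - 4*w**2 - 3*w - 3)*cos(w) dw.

w**4*sin(w) - 4*w**3*sin(w) + 4*w**3*cos(w) - 16*w**2*sin(w) - 12*w**2*cos(w) + 21*w*sin(w) - 32*w*cos(w) + 29*sin(w) + 21*cos(w) + C

Use integration by parts with u = w**4 - 4*w**3 - 4*w**2 - 3*w - 3, dv = cos(w) dw, so v = sin(w).
Apply parts 4 times (tabular method): alternate signs, differentiate u down to 0, integrate dv up.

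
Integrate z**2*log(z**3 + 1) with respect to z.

Let u = z**3 + 1, so du = (3*z**2) dz.
The integral becomes (1/3)·∫ log(u) du; integrate by parts with u′=log(u), dv′=du.

z**3*log(z**3 + 1)/3 - z**3/3 + log(z**3 + 1)/3 + C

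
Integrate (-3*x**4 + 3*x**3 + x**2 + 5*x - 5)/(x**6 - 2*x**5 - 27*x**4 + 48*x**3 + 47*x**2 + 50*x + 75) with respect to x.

Factor the denominator: (x - 5)*(x - 3)*(x + 1)*(x + 5)*(x**2 + 1).
Partial-fraction decomposition: (13*x - 16)/(260*(x**2 + 1)) + 451/(1664*(x + 5)) - 5/(64*(x + 1)) + 143/(640*(x - 3)) - 97/(208*(x - 5)).
Integrate each term; A/(x−a) gives A·log|x−a|; the (Bx+D)/(x²+p²) term gives a log and an atan.

-97*log(x - 5)/208 + 143*log(x - 3)/640 - 5*log(x + 1)/64 + 451*log(x + 5)/1664 + log(x**2 + 1)/40 - 4*atan(x)/65 + C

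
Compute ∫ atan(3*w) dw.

Use integration by parts with u = arctan(3*w), dv = dw.
Then du = 3/(9*w**2 + 1) dw.

w*atan(3*w) - log(9*w**2 + 1)/6 + C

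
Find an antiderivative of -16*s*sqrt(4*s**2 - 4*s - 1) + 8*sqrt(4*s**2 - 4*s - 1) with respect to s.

Let u = 4*s**2 - 4*s - 1, so du = (8*s - 4) ds.
Rewriting, the integral becomes -2·∫ √u du = -2·(2/3)u^(3/2).
Substituting back, u = 4*s**2 - 4*s - 1.

-4*(4*s**2 - 4*s - 1)**(3/2)/3 + C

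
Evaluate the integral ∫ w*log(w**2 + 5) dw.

w**2*log(w**2 + 5)/2 - w**2/2 + 5*log(w**2 + 5)/2 + C

Let u = w**2 + 5, so du = (2*w) dw.
The integral becomes (1/2)·∫ log(u) du; integrate by parts with u′=log(u), dv′=du.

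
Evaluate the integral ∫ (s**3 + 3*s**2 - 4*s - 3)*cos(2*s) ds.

s**3*sin(2*s)/2 + 3*s**2*sin(2*s)/2 + 3*s**2*cos(2*s)/4 - 11*s*sin(2*s)/4 + 3*s*cos(2*s)/2 - 9*sin(2*s)/4 - 11*cos(2*s)/8 + C

Use integration by parts with u = s**3 + 3*s**2 - 4*s - 3, dv = cos(2*s) ds, so v = sin(2*s)/2.
Apply parts 3 times (tabular method): alternate signs, differentiate u down to 0, integrate dv up.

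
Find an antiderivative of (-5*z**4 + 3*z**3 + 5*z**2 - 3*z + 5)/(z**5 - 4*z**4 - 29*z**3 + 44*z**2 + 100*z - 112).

Factor the denominator: (z - 7)*(z - 2)*(z - 1)*(z + 2)*(z + 4).
Partial-fraction decomposition: -25/(12*(z + 4)) + 73/(216*(z + 2)) + 1/(18*(z - 1)) + 37/(120*(z - 2)) - 977/(270*(z - 7)).
Integrate each term: A/(z−a) contributes A·log|z−a|.

-977*log(z - 7)/270 + 37*log(z - 2)/120 + log(z - 1)/18 + 73*log(z + 2)/216 - 25*log(z + 4)/12 + C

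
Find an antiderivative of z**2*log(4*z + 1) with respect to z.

z**3*log(4*z + 1)/3 - z**3/9 + z**2/24 - z/48 + log(4*z + 1)/192 + C

Use integration by parts with u = log(4*z + 1), dv = z**2 dz.
Then du = 4/(4*z + 1) dz and v = z**3/3.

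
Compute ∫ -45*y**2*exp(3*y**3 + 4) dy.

-5*exp(3*y**3 + 4) + C

Let u = 3*y**3 + 4, so du = (9*y**2) dy.
Rewriting, the integral becomes -5·∫ e^u du = -5·e^u.
Substituting back, u = 3*y**3 + 4.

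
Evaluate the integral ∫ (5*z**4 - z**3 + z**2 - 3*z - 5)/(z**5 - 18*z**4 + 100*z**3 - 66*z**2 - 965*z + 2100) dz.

779*log(z - 7)/8 - 4431*log(z - 5)/128 - 405*log(z - 4)/7 + 89*log(z + 3)/896 + 3005/(16*z - 80) + C

Factor the denominator: (z - 7)*(z - 5)**2*(z - 4)*(z + 3).
Partial-fraction decomposition: 89/(896*(z + 3)) - 405/(7*(z - 4)) - 4431/(128*(z - 5)) - 3005/(16*(z - 5)**2) + 779/(8*(z - 7)).
Integrate each term; A/(z−a) gives A·log|z−a|; A/(z−a)² gives −A/(z−a).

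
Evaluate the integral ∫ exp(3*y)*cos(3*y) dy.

Let I denote the integral. Integrate by parts with u = cos(3*y), dv = exp(3*y) dy, so v = exp(3*y)/3: I = exp(3*y)*cos(3*y)/3 + ∫ exp(3*y)*sin(3*y) dy.
Apply parts again with u = sin(3*y), dv = exp(3*y) dy: ∫ exp(3*y)*sin(3*y) dy = exp(3*y)*sin(3*y)/3 − I. Substituting back brings back I: I = exp(3*y)*sin(3*y)/3 + exp(3*y)*cos(3*y)/3 − I.
Solving for I: (1 + 1)·I equals the remaining terms, so I = (1/2)·(exp(3*y)*sin(3*y)/3 + exp(3*y)*cos(3*y)/3).

exp(3*y)*sin(3*y)/6 + exp(3*y)*cos(3*y)/6 + C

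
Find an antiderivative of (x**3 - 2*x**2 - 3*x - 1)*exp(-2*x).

(-4*x**3 + 2*x**2 + 14*x + 11)*exp(-2*x)/8 + C

Use integration by parts with u = x**3 - 2*x**2 - 3*x - 1, dv = exp(-2*x) dx, so v = -exp(-2*x)/2.
Apply parts 3 times (tabular method): alternate signs, differentiate u down to 0, integrate dv up.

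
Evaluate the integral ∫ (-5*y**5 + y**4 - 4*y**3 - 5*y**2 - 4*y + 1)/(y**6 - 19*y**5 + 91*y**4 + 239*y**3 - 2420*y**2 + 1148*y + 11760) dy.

4080079*log(y - 7)/9801 - 38651*log(y - 6)/80 + 3911*log(y - 5)/63 + 197*log(y + 2)/9072 - 5569*log(y + 4)/21780 + 41639/(99*y - 693) + C

Factor the denominator: (y - 7)**2*(y - 6)*(y - 5)*(y + 2)*(y + 4).
Partial-fraction decomposition: -5569/(21780*(y + 4)) + 197/(9072*(y + 2)) + 3911/(63*(y - 5)) - 38651/(80*(y - 6)) + 4080079/(9801*(y - 7)) - 41639/(99*(y - 7)**2).
Integrate each term; A/(y−a) gives A·log|y−a|; A/(y−a)² gives −A/(y−a).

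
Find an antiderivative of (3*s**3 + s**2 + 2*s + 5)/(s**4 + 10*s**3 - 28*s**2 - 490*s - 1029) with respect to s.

Factor the denominator: (s - 7)*(s + 3)*(s + 7)**2.
Partial-fraction decomposition: 3111/(1568*(s + 7)) - 989/(56*(s + 7)**2) + 73/(160*(s + 3)) + 1097/(1960*(s - 7)).
Integrate each term; A/(s−a) gives A·log|s−a|; A/(s−a)² gives −A/(s−a).

1097*log(s - 7)/1960 + 73*log(s + 3)/160 + 3111*log(s + 7)/1568 + 989/(56*s + 392) + C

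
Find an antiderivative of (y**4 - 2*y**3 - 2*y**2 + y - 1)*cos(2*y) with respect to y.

y**4*sin(2*y)/2 - y**3*sin(2*y) + y**3*cos(2*y) - 5*y**2*sin(2*y)/2 - 3*y**2*cos(2*y)/2 + 2*y*sin(2*y) - 5*y*cos(2*y)/2 + 3*sin(2*y)/4 + cos(2*y) + C

Use integration by parts with u = y**4 - 2*y**3 - 2*y**2 + y - 1, dv = cos(2*y) dy, so v = sin(2*y)/2.
Apply parts 4 times (tabular method): alternate signs, differentiate u down to 0, integrate dv up.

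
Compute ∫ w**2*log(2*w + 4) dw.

Use integration by parts with u = log(2*w + 4), dv = w**2 dw.
Then du = 2/(2*w + 4) dw and v = w**3/3.

w**3*log(2*w + 4)/3 - w**3/9 + w**2/3 - 4*w/3 + 8*log(w + 2)/3 + C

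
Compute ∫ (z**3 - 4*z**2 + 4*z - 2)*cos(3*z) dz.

z**3*sin(3*z)/3 - 4*z**2*sin(3*z)/3 + z**2*cos(3*z)/3 + 10*z*sin(3*z)/9 - 8*z*cos(3*z)/9 - 10*sin(3*z)/27 + 10*cos(3*z)/27 + C

Use integration by parts with u = z**3 - 4*z**2 + 4*z - 2, dv = cos(3*z) dz, so v = sin(3*z)/3.
Apply parts 3 times (tabular method): alternate signs, differentiate u down to 0, integrate dv up.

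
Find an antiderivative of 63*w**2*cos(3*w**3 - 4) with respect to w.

Let u = 3*w**3 - 4, so du = (9*w**2) dw.
Rewriting, the integral becomes 7·∫ cos(u) du = 7·sin(u).
Substituting back, u = 3*w**3 - 4.

7*sin(3*w**3 - 4) + C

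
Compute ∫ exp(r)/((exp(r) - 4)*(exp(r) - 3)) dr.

log(exp(r) - 4) - log(exp(r) - 3) + C

Let u = e^r, du = e^r dr.
The integral becomes ∫ du/((u-3)(u-4)); decompose into partial fractions.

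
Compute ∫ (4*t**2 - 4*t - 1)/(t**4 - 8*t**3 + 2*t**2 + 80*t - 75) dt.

51*log(t - 5)/256 - log(t - 1)/64 - 47*log(t + 3)/256 - 79/(32*t - 160) + C

Factor the denominator: (t - 5)**2*(t - 1)*(t + 3).
Partial-fraction decomposition: -47/(256*(t + 3)) - 1/(64*(t - 1)) + 51/(256*(t - 5)) + 79/(32*(t - 5)**2).
Integrate each term; A/(t−a) gives A·log|t−a|; A/(t−a)² gives −A/(t−a).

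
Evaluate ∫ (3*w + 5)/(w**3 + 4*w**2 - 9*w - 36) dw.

Factor the denominator: (w - 3)*(w + 3)*(w + 4).
Partial-fraction decomposition: -1/(w + 4) + 2/(3*(w + 3)) + 1/(3*(w - 3)).
Integrate each term: A/(w−a) contributes A·log|w−a|.

log(w - 3)/3 + 2*log(w + 3)/3 - log(w + 4) + C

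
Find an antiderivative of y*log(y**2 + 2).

Let u = y**2 + 2, so du = (2*y) dy.
The integral becomes (1/2)·∫ log(u) du; integrate by parts with u′=log(u), dv′=du.

y**2*log(y**2 + 2)/2 - y**2/2 + log(y**2 + 2) + C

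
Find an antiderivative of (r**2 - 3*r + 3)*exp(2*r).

(r**2 - 4*r + 5)*exp(2*r)/2 + C

Use integration by parts with u = r**2 - 3*r + 3, dv = exp(2*r) dr, so v = exp(2*r)/2.
Apply parts 2 times (tabular method): alternate signs, differentiate u down to 0, integrate dv up.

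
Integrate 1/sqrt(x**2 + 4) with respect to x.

log(x + sqrt(x**2 + 4)) + C

Substitute x = 2·tan(θ), so dx = 2·sec(θ)^2 dθ and the radical becomes sqrt(x**2 + 4) = 2·sec(θ) by the Pythagorean identity.
Integrate the resulting trig expression in θ, then back-substitute tan(θ) = x/2, sec(θ) = sqrt(x**2 + 4)/2 (absorbing any constant into C).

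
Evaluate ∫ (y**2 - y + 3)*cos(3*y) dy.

y**2*sin(3*y)/3 - y*sin(3*y)/3 + 2*y*cos(3*y)/9 + 25*sin(3*y)/27 - cos(3*y)/9 + C

Use integration by parts with u = y**2 - y + 3, dv = cos(3*y) dy, so v = sin(3*y)/3.
Apply parts 2 times (tabular method): alternate signs, differentiate u down to 0, integrate dv up.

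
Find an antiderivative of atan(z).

Use integration by parts with u = arctan(z), dv = dz.
Then du = 1/(z**2 + 1) dz.

z*atan(z) - log(z**2 + 1)/2 + C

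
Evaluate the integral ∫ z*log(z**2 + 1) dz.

z**2*log(z**2 + 1)/2 - z**2/2 + log(z**2 + 1)/2 + C

Let u = z**2 + 1, so du = (2*z) dz.
The integral becomes (1/2)·∫ log(u) du; integrate by parts with u′=log(u), dv′=du.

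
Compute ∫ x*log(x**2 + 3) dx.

Let u = x**2 + 3, so du = (2*x) dx.
The integral becomes (1/2)·∫ log(u) du; integrate by parts with u′=log(u), dv′=du.

x**2*log(x**2 + 3)/2 - x**2/2 + 3*log(x**2 + 3)/2 + C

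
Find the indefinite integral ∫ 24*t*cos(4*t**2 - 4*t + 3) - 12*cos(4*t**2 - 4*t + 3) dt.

3*sin(4*t**2 - 4*t + 3) + C

Let u = 4*t**2 - 4*t + 3, so du = (8*t - 4) dt.
Rewriting, the integral becomes 3·∫ cos(u) du = 3·sin(u).
Substituting back, u = 4*t**2 - 4*t + 3.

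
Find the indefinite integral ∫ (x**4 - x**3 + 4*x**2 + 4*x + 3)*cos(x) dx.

Use integration by parts with u = x**4 - x**3 + 4*x**2 + 4*x + 3, dv = cos(x) dx, so v = sin(x).
Apply parts 4 times (tabular method): alternate signs, differentiate u down to 0, integrate dv up.

x**4*sin(x) - x**3*sin(x) + 4*x**3*cos(x) - 8*x**2*sin(x) - 3*x**2*cos(x) + 10*x*sin(x) - 16*x*cos(x) + 19*sin(x) + 10*cos(x) + C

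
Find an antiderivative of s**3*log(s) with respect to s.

Use integration by parts with u = log(s), dv = s**3 ds.
Then du = 1/s ds and v = s**4/4.

s**4*log(s)/4 - s**4/16 + C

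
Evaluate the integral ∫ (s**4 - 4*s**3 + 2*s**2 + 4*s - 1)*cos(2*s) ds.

s**4*sin(2*s)/2 - 2*s**3*sin(2*s) + s**3*cos(2*s) - s**2*sin(2*s)/2 - 3*s**2*cos(2*s) + 5*s*sin(2*s) - s*cos(2*s)/2 - sin(2*s)/4 + 5*cos(2*s)/2 + C

Use integration by parts with u = s**4 - 4*s**3 + 2*s**2 + 4*s - 1, dv = cos(2*s) ds, so v = sin(2*s)/2.
Apply parts 4 times (tabular method): alternate signs, differentiate u down to 0, integrate dv up.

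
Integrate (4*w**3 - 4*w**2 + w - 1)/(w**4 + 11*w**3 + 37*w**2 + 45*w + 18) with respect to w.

Factor the denominator: (w + 1)**2*(w + 3)*(w + 6).
Partial-fraction decomposition: 203/(15*(w + 6)) - 37/(3*(w + 3)) + 14/(5*(w + 1)) - 1/(w + 1)**2.
Integrate each term; A/(w−a) gives A·log|w−a|; A/(w−a)² gives −A/(w−a).

14*log(w + 1)/5 - 37*log(w + 3)/3 + 203*log(w + 6)/15 + 1/(w + 1) + C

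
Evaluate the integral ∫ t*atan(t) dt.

t**2*atan(t)/2 - t/2 + atan(t)/2 + C

Use integration by parts with u = arctan(t), dv = t dt.
Then du = 1/(t**2 + 1) dt.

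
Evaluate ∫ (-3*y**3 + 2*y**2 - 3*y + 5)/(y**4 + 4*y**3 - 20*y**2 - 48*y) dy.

-5*log(y)/48 - 167*log(y - 4)/240 + 43*log(y + 2)/48 - 743*log(y + 6)/240 + C

Factor the denominator: y*(y - 4)*(y + 2)*(y + 6).
Partial-fraction decomposition: -743/(240*(y + 6)) + 43/(48*(y + 2)) - 167/(240*(y - 4)) - 5/(48*y).
Integrate each term: A/(y−a) contributes A·log|y−a|.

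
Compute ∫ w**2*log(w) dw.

w**3*log(w)/3 - w**3/9 + C

Use integration by parts with u = log(w), dv = w**2 dw.
Then du = 1/w dw and v = w**3/3.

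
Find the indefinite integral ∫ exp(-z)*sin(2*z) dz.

Let I denote the integral. Integrate by parts with u = sin(2*z), dv = exp(-z) dz, so v = -exp(-z): I = -exp(-z)*sin(2*z) + 2·∫ exp(-z)*cos(2*z) dz.
Apply parts again with u = cos(2*z), dv = exp(-z) dz: ∫ exp(-z)*cos(2*z) dz = -exp(-z)*cos(2*z) − 2·I. Substituting back brings back I: I = -exp(-z)*sin(2*z) - 2*exp(-z)*cos(2*z) − 4·I.
Solving for I: (1 + 4)·I equals the remaining terms, so I = (1/5)·(-exp(-z)*sin(2*z) - 2*exp(-z)*cos(2*z)).

-exp(-z)*sin(2*z)/5 - 2*exp(-z)*cos(2*z)/5 + C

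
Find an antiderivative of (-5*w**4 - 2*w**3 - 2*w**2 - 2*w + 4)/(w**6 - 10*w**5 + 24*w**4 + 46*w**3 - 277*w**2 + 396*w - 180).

Factor the denominator: (w - 5)*(w - 3)*(w - 2)**2*(w - 1)*(w + 3).
Partial-fraction decomposition: 359/(4800*(w + 3)) - 7/(32*(w - 1)) - 3118/(225*(w - 2)) - 104/(15*(w - 2)**2) + 479/(24*(w - 3)) - 3431/(576*(w - 5)).
Integrate each term; A/(w−a) gives A·log|w−a|; A/(w−a)² gives −A/(w−a).

-3431*log(w - 5)/576 + 479*log(w - 3)/24 - 3118*log(w - 2)/225 - 7*log(w - 1)/32 + 359*log(w + 3)/4800 + 104/(15*w - 30) + C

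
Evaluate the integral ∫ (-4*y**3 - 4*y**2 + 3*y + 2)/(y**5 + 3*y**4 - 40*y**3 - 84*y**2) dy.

-43*log(y)/1764 - 19*log(y - 6)/72 - 3*log(y + 2)/40 + 89*log(y + 7)/245 + 1/(42*y) + C

Factor the denominator: y**2*(y - 6)*(y + 2)*(y + 7).
Partial-fraction decomposition: 89/(245*(y + 7)) - 3/(40*(y + 2)) - 19/(72*(y - 6)) - 43/(1764*y) - 1/(42*y**2).
Integrate each term; A/(y−a) gives A·log|y−a|; A/(y−a)² gives −A/(y−a).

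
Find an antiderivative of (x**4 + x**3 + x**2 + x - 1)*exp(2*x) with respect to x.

Use integration by parts with u = x**4 + x**3 + x**2 + x - 1, dv = exp(2*x) dx, so v = exp(2*x)/2.
Apply parts 4 times (tabular method): alternate signs, differentiate u down to 0, integrate dv up.

(4*x**4 - 4*x**3 + 10*x**2 - 6*x - 1)*exp(2*x)/8 + C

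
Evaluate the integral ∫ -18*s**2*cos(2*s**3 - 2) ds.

Let u = 2*s**3 - 2, so du = (6*s**2) ds.
Rewriting, the integral becomes -3·∫ cos(u) du = -3·sin(u).
Substituting back, u = 2*s**3 - 2.

-3*sin(2*s**3 - 2) + C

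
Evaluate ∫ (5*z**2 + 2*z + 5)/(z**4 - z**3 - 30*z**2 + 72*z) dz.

Factor the denominator: z*(z - 4)*(z - 3)*(z + 6).
Partial-fraction decomposition: -173/(540*(z + 6)) - 56/(27*(z - 3)) + 93/(40*(z - 4)) + 5/(72*z).
Integrate each term: A/(z−a) contributes A·log|z−a|.

5*log(z)/72 + 93*log(z - 4)/40 - 56*log(z - 3)/27 - 173*log(z + 6)/540 + C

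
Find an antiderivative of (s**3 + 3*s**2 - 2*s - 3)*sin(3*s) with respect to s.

Use integration by parts with u = s**3 + 3*s**2 - 2*s - 3, dv = sin(3*s) ds, so v = -cos(3*s)/3.
Apply parts 3 times (tabular method): alternate signs, differentiate u down to 0, integrate dv up.

-s**3*cos(3*s)/3 + s**2*sin(3*s)/3 - s**2*cos(3*s) + 2*s*sin(3*s)/3 + 8*s*cos(3*s)/9 - 8*sin(3*s)/27 + 11*cos(3*s)/9 + C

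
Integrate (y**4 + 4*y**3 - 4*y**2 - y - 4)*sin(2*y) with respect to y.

Use integration by parts with u = y**4 + 4*y**3 - 4*y**2 - y - 4, dv = sin(2*y) dy, so v = -cos(2*y)/2.
Apply parts 4 times (tabular method): alternate signs, differentiate u down to 0, integrate dv up.

-y**4*cos(2*y)/2 + y**3*sin(2*y) - 2*y**3*cos(2*y) + 3*y**2*sin(2*y) + 7*y**2*cos(2*y)/2 - 7*y*sin(2*y)/2 + 7*y*cos(2*y)/2 - 7*sin(2*y)/4 + cos(2*y)/4 + C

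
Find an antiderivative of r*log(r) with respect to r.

Use integration by parts with u = log(r), dv = r dr.
Then du = 1/r dr and v = r**2/2.

r**2*log(r)/2 - r**2/4 + C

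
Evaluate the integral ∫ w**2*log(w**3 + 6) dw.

w**3*log(w**3 + 6)/3 - w**3/3 + 2*log(w**3 + 6) + C

Let u = w**3 + 6, so du = (3*w**2) dw.
The integral becomes (1/3)·∫ log(u) du; integrate by parts with u′=log(u), dv′=du.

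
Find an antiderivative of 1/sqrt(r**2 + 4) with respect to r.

Substitute r = 2·tan(θ), so dr = 2·sec(θ)^2 dθ and the radical becomes sqrt(r**2 + 4) = 2·sec(θ) by the Pythagorean identity.
Integrate the resulting trig expression in θ, then back-substitute tan(θ) = r/2, sec(θ) = sqrt(r**2 + 4)/2 (absorbing any constant into C).

log(r + sqrt(r**2 + 4)) + C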